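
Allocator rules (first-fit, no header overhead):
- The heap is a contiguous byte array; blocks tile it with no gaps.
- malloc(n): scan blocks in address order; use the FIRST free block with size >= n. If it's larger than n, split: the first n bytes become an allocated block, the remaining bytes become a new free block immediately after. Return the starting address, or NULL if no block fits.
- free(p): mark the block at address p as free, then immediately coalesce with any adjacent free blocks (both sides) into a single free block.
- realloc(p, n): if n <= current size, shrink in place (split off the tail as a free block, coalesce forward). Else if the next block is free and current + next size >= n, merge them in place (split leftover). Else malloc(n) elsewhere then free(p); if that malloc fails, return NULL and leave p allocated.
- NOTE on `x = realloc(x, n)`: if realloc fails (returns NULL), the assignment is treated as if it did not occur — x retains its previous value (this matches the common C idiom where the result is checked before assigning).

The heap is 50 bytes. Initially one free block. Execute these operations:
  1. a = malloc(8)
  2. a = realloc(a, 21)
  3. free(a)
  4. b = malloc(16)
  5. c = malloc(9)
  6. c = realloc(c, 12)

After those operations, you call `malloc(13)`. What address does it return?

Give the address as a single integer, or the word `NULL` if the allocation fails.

Op 1: a = malloc(8) -> a = 0; heap: [0-7 ALLOC][8-49 FREE]
Op 2: a = realloc(a, 21) -> a = 0; heap: [0-20 ALLOC][21-49 FREE]
Op 3: free(a) -> (freed a); heap: [0-49 FREE]
Op 4: b = malloc(16) -> b = 0; heap: [0-15 ALLOC][16-49 FREE]
Op 5: c = malloc(9) -> c = 16; heap: [0-15 ALLOC][16-24 ALLOC][25-49 FREE]
Op 6: c = realloc(c, 12) -> c = 16; heap: [0-15 ALLOC][16-27 ALLOC][28-49 FREE]
malloc(13): first-fit scan over [0-15 ALLOC][16-27 ALLOC][28-49 FREE] -> 28

Answer: 28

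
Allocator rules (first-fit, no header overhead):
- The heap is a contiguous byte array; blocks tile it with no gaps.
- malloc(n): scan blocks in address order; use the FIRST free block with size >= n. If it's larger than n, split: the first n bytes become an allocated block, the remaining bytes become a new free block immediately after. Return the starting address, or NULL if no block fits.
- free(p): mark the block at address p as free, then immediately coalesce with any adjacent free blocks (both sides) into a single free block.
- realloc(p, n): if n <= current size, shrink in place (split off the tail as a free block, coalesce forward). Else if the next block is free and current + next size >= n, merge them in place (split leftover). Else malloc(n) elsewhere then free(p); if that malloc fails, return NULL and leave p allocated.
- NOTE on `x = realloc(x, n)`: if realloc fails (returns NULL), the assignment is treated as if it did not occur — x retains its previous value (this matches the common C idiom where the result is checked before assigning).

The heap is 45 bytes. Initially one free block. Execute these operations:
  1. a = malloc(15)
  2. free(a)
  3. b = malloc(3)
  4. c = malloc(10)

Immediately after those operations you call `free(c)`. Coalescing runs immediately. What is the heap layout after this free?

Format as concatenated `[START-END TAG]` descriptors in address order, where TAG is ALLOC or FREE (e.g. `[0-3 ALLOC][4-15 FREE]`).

Answer: [0-2 ALLOC][3-44 FREE]

Derivation:
Op 1: a = malloc(15) -> a = 0; heap: [0-14 ALLOC][15-44 FREE]
Op 2: free(a) -> (freed a); heap: [0-44 FREE]
Op 3: b = malloc(3) -> b = 0; heap: [0-2 ALLOC][3-44 FREE]
Op 4: c = malloc(10) -> c = 3; heap: [0-2 ALLOC][3-12 ALLOC][13-44 FREE]
free(c): c = 3 -> block [3-12 ALLOC]; mark free, coalesce with adjacent free neighbors -> [0-2 ALLOC][3-44 FREE]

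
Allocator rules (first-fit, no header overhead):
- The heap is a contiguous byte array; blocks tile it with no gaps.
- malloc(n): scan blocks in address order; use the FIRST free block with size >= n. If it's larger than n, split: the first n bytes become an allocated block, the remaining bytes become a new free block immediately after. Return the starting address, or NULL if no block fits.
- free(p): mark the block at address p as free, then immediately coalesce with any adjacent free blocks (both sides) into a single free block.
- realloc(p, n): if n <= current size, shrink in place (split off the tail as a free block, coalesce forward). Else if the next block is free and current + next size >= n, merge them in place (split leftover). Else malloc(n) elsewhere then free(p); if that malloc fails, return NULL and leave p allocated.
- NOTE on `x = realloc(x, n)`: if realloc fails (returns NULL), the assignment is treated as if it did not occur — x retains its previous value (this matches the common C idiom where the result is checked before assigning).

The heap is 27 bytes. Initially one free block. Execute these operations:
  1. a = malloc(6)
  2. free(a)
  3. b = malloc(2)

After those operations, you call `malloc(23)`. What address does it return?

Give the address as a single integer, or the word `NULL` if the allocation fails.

Answer: 2

Derivation:
Op 1: a = malloc(6) -> a = 0; heap: [0-5 ALLOC][6-26 FREE]
Op 2: free(a) -> (freed a); heap: [0-26 FREE]
Op 3: b = malloc(2) -> b = 0; heap: [0-1 ALLOC][2-26 FREE]
malloc(23): first-fit scan over [0-1 ALLOC][2-26 FREE] -> 2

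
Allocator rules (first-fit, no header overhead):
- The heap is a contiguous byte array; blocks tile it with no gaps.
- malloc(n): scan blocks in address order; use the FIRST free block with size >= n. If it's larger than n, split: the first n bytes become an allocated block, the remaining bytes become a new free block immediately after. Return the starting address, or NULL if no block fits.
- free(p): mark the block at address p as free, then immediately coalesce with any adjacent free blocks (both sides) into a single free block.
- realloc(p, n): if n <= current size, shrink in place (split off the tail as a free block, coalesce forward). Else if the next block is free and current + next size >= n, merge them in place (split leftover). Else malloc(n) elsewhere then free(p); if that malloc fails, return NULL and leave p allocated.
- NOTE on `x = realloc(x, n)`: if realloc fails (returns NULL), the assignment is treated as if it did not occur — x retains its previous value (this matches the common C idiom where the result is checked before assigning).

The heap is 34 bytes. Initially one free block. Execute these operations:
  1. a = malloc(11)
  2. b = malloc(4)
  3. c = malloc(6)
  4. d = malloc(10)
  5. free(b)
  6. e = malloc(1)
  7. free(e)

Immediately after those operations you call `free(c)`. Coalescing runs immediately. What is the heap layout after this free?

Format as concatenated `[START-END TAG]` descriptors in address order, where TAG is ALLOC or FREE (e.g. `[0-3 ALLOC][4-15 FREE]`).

Answer: [0-10 ALLOC][11-20 FREE][21-30 ALLOC][31-33 FREE]

Derivation:
Op 1: a = malloc(11) -> a = 0; heap: [0-10 ALLOC][11-33 FREE]
Op 2: b = malloc(4) -> b = 11; heap: [0-10 ALLOC][11-14 ALLOC][15-33 FREE]
Op 3: c = malloc(6) -> c = 15; heap: [0-10 ALLOC][11-14 ALLOC][15-20 ALLOC][21-33 FREE]
Op 4: d = malloc(10) -> d = 21; heap: [0-10 ALLOC][11-14 ALLOC][15-20 ALLOC][21-30 ALLOC][31-33 FREE]
Op 5: free(b) -> (freed b); heap: [0-10 ALLOC][11-14 FREE][15-20 ALLOC][21-30 ALLOC][31-33 FREE]
Op 6: e = malloc(1) -> e = 11; heap: [0-10 ALLOC][11-11 ALLOC][12-14 FREE][15-20 ALLOC][21-30 ALLOC][31-33 FREE]
Op 7: free(e) -> (freed e); heap: [0-10 ALLOC][11-14 FREE][15-20 ALLOC][21-30 ALLOC][31-33 FREE]
free(c): c = 15 -> block [15-20 ALLOC]; mark free, coalesce with adjacent free neighbors -> [0-10 ALLOC][11-20 FREE][21-30 ALLOC][31-33 FREE]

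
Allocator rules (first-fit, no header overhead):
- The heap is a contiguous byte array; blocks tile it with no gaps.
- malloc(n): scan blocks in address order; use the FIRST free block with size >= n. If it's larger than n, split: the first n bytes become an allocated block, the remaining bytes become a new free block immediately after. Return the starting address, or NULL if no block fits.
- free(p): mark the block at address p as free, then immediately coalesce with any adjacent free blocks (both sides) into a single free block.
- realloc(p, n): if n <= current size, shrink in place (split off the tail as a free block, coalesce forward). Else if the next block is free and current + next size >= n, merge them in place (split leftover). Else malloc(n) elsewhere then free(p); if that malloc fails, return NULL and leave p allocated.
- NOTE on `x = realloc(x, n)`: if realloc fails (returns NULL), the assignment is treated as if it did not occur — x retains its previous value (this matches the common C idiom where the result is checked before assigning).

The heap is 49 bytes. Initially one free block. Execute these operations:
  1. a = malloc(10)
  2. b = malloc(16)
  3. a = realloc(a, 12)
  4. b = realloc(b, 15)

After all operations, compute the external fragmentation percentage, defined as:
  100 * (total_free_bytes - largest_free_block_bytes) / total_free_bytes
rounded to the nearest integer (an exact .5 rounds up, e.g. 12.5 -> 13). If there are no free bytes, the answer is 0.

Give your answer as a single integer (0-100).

Answer: 50

Derivation:
Op 1: a = malloc(10) -> a = 0; heap: [0-9 ALLOC][10-48 FREE]
Op 2: b = malloc(16) -> b = 10; heap: [0-9 ALLOC][10-25 ALLOC][26-48 FREE]
Op 3: a = realloc(a, 12) -> a = 26; heap: [0-9 FREE][10-25 ALLOC][26-37 ALLOC][38-48 FREE]
Op 4: b = realloc(b, 15) -> b = 10; heap: [0-9 FREE][10-24 ALLOC][25-25 FREE][26-37 ALLOC][38-48 FREE]
Free blocks: [10 1 11] total_free=22 largest=11 -> 100*(22-11)/22 = 1100/22 = 50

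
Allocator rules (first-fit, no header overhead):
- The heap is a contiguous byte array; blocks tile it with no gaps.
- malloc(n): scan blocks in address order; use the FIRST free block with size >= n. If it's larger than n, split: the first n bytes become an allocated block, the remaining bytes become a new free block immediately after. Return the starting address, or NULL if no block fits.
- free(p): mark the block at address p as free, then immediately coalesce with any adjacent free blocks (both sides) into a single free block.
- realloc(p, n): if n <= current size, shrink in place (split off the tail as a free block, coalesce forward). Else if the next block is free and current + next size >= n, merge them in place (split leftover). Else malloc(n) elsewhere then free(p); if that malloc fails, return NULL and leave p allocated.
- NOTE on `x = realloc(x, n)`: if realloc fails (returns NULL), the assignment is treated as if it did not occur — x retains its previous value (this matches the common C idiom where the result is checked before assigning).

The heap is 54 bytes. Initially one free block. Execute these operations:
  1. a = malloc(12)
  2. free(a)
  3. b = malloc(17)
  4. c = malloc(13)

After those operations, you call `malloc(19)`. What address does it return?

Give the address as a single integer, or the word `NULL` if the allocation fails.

Op 1: a = malloc(12) -> a = 0; heap: [0-11 ALLOC][12-53 FREE]
Op 2: free(a) -> (freed a); heap: [0-53 FREE]
Op 3: b = malloc(17) -> b = 0; heap: [0-16 ALLOC][17-53 FREE]
Op 4: c = malloc(13) -> c = 17; heap: [0-16 ALLOC][17-29 ALLOC][30-53 FREE]
malloc(19): first-fit scan over [0-16 ALLOC][17-29 ALLOC][30-53 FREE] -> 30

Answer: 30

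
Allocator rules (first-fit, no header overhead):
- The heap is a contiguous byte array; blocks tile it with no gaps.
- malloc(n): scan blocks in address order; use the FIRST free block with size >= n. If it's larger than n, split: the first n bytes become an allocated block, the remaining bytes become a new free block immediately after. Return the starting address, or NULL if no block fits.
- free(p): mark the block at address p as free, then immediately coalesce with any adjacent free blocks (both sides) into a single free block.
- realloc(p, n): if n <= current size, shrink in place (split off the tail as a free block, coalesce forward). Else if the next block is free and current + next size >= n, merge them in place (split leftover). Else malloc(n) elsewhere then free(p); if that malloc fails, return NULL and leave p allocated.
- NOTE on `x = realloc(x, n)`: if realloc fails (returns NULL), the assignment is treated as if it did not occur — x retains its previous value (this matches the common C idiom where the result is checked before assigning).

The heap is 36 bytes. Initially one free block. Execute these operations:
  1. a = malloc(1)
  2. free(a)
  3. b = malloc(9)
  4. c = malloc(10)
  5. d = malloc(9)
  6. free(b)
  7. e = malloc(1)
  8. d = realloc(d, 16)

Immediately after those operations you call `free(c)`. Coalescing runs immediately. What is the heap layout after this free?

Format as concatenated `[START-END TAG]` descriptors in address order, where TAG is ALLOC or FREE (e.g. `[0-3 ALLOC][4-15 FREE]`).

Answer: [0-0 ALLOC][1-18 FREE][19-34 ALLOC][35-35 FREE]

Derivation:
Op 1: a = malloc(1) -> a = 0; heap: [0-0 ALLOC][1-35 FREE]
Op 2: free(a) -> (freed a); heap: [0-35 FREE]
Op 3: b = malloc(9) -> b = 0; heap: [0-8 ALLOC][9-35 FREE]
Op 4: c = malloc(10) -> c = 9; heap: [0-8 ALLOC][9-18 ALLOC][19-35 FREE]
Op 5: d = malloc(9) -> d = 19; heap: [0-8 ALLOC][9-18 ALLOC][19-27 ALLOC][28-35 FREE]
Op 6: free(b) -> (freed b); heap: [0-8 FREE][9-18 ALLOC][19-27 ALLOC][28-35 FREE]
Op 7: e = malloc(1) -> e = 0; heap: [0-0 ALLOC][1-8 FREE][9-18 ALLOC][19-27 ALLOC][28-35 FREE]
Op 8: d = realloc(d, 16) -> d = 19; heap: [0-0 ALLOC][1-8 FREE][9-18 ALLOC][19-34 ALLOC][35-35 FREE]
free(c): c = 9 -> block [9-18 ALLOC]; mark free, coalesce with adjacent free neighbors -> [0-0 ALLOC][1-18 FREE][19-34 ALLOC][35-35 FREE]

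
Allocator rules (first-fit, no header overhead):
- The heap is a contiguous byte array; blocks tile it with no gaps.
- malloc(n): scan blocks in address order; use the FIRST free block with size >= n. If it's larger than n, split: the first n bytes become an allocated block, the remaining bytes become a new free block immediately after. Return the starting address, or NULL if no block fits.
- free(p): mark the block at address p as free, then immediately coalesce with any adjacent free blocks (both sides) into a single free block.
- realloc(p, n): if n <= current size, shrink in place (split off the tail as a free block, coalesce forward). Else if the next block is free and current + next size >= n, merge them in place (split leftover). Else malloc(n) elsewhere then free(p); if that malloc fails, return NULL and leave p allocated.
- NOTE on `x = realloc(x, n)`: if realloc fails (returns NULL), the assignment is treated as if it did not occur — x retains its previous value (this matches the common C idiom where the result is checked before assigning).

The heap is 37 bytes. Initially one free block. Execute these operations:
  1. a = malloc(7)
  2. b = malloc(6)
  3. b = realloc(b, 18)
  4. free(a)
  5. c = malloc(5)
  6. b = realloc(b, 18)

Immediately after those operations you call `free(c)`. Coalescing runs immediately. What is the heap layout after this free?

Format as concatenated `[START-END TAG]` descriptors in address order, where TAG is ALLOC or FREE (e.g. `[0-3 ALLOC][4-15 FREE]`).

Op 1: a = malloc(7) -> a = 0; heap: [0-6 ALLOC][7-36 FREE]
Op 2: b = malloc(6) -> b = 7; heap: [0-6 ALLOC][7-12 ALLOC][13-36 FREE]
Op 3: b = realloc(b, 18) -> b = 7; heap: [0-6 ALLOC][7-24 ALLOC][25-36 FREE]
Op 4: free(a) -> (freed a); heap: [0-6 FREE][7-24 ALLOC][25-36 FREE]
Op 5: c = malloc(5) -> c = 0; heap: [0-4 ALLOC][5-6 FREE][7-24 ALLOC][25-36 FREE]
Op 6: b = realloc(b, 18) -> b = 7; heap: [0-4 ALLOC][5-6 FREE][7-24 ALLOC][25-36 FREE]
free(c): c = 0 -> block [0-4 ALLOC]; mark free, coalesce with adjacent free neighbors -> [0-6 FREE][7-24 ALLOC][25-36 FREE]

Answer: [0-6 FREE][7-24 ALLOC][25-36 FREE]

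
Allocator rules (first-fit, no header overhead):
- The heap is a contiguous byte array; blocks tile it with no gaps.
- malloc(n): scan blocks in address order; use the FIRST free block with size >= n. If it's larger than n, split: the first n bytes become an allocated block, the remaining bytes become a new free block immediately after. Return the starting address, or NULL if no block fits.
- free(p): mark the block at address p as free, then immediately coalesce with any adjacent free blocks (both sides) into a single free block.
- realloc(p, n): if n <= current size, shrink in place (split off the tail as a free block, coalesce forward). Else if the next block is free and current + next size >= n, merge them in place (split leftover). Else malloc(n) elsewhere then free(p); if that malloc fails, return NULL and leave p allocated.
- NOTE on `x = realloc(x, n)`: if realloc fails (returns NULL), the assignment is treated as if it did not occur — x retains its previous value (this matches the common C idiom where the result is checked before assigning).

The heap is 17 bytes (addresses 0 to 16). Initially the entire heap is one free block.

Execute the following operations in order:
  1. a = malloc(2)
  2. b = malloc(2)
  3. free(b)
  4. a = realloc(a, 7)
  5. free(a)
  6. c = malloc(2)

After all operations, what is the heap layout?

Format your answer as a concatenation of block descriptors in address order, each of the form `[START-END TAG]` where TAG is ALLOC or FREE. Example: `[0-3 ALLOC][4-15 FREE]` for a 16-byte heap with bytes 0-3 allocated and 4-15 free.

Answer: [0-1 ALLOC][2-16 FREE]

Derivation:
Op 1: a = malloc(2) -> a = 0; heap: [0-1 ALLOC][2-16 FREE]
Op 2: b = malloc(2) -> b = 2; heap: [0-1 ALLOC][2-3 ALLOC][4-16 FREE]
Op 3: free(b) -> (freed b); heap: [0-1 ALLOC][2-16 FREE]
Op 4: a = realloc(a, 7) -> a = 0; heap: [0-6 ALLOC][7-16 FREE]
Op 5: free(a) -> (freed a); heap: [0-16 FREE]
Op 6: c = malloc(2) -> c = 0; heap: [0-1 ALLOC][2-16 FREE]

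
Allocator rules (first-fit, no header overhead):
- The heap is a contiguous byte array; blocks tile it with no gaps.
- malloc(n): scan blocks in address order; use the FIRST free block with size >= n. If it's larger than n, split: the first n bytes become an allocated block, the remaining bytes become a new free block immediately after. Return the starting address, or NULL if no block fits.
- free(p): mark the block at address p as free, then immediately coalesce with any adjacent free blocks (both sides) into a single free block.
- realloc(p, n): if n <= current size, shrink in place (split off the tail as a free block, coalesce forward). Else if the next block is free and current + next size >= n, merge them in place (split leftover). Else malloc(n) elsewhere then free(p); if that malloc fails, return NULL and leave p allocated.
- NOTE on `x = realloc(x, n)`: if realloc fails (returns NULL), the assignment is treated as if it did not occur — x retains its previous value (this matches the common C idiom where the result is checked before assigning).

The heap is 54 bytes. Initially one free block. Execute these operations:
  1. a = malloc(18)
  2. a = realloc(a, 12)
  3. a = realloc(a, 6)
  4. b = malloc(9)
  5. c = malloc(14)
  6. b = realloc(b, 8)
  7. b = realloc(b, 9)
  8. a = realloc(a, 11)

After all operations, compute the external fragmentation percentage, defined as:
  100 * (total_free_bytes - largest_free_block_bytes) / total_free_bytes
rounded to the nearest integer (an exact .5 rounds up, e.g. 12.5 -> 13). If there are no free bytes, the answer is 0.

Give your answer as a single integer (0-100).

Op 1: a = malloc(18) -> a = 0; heap: [0-17 ALLOC][18-53 FREE]
Op 2: a = realloc(a, 12) -> a = 0; heap: [0-11 ALLOC][12-53 FREE]
Op 3: a = realloc(a, 6) -> a = 0; heap: [0-5 ALLOC][6-53 FREE]
Op 4: b = malloc(9) -> b = 6; heap: [0-5 ALLOC][6-14 ALLOC][15-53 FREE]
Op 5: c = malloc(14) -> c = 15; heap: [0-5 ALLOC][6-14 ALLOC][15-28 ALLOC][29-53 FREE]
Op 6: b = realloc(b, 8) -> b = 6; heap: [0-5 ALLOC][6-13 ALLOC][14-14 FREE][15-28 ALLOC][29-53 FREE]
Op 7: b = realloc(b, 9) -> b = 6; heap: [0-5 ALLOC][6-14 ALLOC][15-28 ALLOC][29-53 FREE]
Op 8: a = realloc(a, 11) -> a = 29; heap: [0-5 FREE][6-14 ALLOC][15-28 ALLOC][29-39 ALLOC][40-53 FREE]
Free blocks: [6 14] total_free=20 largest=14 -> 100*(20-14)/20 = 600/20 = 30

Answer: 30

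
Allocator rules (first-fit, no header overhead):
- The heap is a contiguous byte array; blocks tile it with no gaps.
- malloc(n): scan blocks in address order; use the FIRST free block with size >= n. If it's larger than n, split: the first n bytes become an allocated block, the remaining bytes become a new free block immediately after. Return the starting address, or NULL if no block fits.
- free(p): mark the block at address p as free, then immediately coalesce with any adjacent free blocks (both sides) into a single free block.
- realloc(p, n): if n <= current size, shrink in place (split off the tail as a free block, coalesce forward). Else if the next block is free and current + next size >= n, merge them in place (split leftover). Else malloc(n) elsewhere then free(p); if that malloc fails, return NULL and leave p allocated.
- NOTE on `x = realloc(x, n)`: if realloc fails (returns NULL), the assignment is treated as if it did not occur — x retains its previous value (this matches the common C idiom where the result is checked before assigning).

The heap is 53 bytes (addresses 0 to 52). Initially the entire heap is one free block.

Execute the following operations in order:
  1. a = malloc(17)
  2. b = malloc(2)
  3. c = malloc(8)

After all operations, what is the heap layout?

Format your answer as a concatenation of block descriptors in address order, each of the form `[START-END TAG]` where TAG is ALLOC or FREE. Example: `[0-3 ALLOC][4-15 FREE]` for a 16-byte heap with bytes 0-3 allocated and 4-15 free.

Answer: [0-16 ALLOC][17-18 ALLOC][19-26 ALLOC][27-52 FREE]

Derivation:
Op 1: a = malloc(17) -> a = 0; heap: [0-16 ALLOC][17-52 FREE]
Op 2: b = malloc(2) -> b = 17; heap: [0-16 ALLOC][17-18 ALLOC][19-52 FREE]
Op 3: c = malloc(8) -> c = 19; heap: [0-16 ALLOC][17-18 ALLOC][19-26 ALLOC][27-52 FREE]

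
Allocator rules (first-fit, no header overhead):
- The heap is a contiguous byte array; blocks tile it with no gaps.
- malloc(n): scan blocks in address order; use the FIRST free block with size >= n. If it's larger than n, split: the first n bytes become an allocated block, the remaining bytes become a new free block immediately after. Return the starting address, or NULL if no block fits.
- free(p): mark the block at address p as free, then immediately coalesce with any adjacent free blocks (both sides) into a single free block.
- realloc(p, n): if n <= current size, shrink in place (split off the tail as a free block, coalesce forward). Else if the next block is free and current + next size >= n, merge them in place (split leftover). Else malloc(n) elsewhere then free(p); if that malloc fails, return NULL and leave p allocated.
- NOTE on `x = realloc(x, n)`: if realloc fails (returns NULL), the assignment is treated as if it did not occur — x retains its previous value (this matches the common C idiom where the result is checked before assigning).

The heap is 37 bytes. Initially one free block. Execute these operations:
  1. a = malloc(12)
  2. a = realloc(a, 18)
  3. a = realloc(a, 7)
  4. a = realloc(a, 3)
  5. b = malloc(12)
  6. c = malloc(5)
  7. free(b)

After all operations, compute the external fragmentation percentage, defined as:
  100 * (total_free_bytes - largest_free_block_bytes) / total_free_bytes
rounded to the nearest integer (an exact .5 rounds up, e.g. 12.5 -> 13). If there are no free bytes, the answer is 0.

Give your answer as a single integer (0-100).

Op 1: a = malloc(12) -> a = 0; heap: [0-11 ALLOC][12-36 FREE]
Op 2: a = realloc(a, 18) -> a = 0; heap: [0-17 ALLOC][18-36 FREE]
Op 3: a = realloc(a, 7) -> a = 0; heap: [0-6 ALLOC][7-36 FREE]
Op 4: a = realloc(a, 3) -> a = 0; heap: [0-2 ALLOC][3-36 FREE]
Op 5: b = malloc(12) -> b = 3; heap: [0-2 ALLOC][3-14 ALLOC][15-36 FREE]
Op 6: c = malloc(5) -> c = 15; heap: [0-2 ALLOC][3-14 ALLOC][15-19 ALLOC][20-36 FREE]
Op 7: free(b) -> (freed b); heap: [0-2 ALLOC][3-14 FREE][15-19 ALLOC][20-36 FREE]
Free blocks: [12 17] total_free=29 largest=17 -> 100*(29-17)/29 = 1200/29 ≈ 41.379 -> rounds to 41

Answer: 41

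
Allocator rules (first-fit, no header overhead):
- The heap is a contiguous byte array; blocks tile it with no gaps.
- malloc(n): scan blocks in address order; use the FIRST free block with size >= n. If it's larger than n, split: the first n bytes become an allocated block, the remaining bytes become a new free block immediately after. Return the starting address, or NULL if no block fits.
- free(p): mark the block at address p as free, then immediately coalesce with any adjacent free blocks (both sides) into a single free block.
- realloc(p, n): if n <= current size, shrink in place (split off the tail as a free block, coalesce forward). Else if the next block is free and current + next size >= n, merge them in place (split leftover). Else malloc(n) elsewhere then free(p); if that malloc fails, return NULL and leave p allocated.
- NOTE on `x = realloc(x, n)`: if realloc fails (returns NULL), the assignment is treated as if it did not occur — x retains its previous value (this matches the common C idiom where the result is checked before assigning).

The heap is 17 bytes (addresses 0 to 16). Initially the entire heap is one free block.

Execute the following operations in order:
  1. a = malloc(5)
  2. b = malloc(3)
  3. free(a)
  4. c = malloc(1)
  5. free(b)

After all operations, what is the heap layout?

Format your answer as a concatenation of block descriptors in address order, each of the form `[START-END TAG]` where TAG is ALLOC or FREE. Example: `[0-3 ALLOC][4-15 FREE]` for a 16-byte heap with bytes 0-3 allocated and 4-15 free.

Answer: [0-0 ALLOC][1-16 FREE]

Derivation:
Op 1: a = malloc(5) -> a = 0; heap: [0-4 ALLOC][5-16 FREE]
Op 2: b = malloc(3) -> b = 5; heap: [0-4 ALLOC][5-7 ALLOC][8-16 FREE]
Op 3: free(a) -> (freed a); heap: [0-4 FREE][5-7 ALLOC][8-16 FREE]
Op 4: c = malloc(1) -> c = 0; heap: [0-0 ALLOC][1-4 FREE][5-7 ALLOC][8-16 FREE]
Op 5: free(b) -> (freed b); heap: [0-0 ALLOC][1-16 FREE]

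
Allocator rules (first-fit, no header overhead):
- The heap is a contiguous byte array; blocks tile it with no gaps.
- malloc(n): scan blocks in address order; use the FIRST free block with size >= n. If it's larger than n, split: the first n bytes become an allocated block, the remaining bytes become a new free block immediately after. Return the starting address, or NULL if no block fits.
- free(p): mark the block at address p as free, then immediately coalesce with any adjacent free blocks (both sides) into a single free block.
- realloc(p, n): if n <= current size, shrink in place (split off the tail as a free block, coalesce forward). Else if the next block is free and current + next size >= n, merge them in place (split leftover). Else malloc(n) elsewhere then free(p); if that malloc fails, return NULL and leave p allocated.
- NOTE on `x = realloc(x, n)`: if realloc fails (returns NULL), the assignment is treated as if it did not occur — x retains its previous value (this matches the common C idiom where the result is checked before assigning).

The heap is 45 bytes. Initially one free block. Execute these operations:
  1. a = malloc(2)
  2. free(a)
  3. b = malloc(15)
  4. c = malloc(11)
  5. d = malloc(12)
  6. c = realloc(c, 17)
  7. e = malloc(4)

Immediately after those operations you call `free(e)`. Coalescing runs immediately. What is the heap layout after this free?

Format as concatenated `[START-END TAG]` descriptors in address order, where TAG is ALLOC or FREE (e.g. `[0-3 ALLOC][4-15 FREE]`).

Op 1: a = malloc(2) -> a = 0; heap: [0-1 ALLOC][2-44 FREE]
Op 2: free(a) -> (freed a); heap: [0-44 FREE]
Op 3: b = malloc(15) -> b = 0; heap: [0-14 ALLOC][15-44 FREE]
Op 4: c = malloc(11) -> c = 15; heap: [0-14 ALLOC][15-25 ALLOC][26-44 FREE]
Op 5: d = malloc(12) -> d = 26; heap: [0-14 ALLOC][15-25 ALLOC][26-37 ALLOC][38-44 FREE]
Op 6: c = realloc(c, 17) -> NULL (c unchanged); heap: [0-14 ALLOC][15-25 ALLOC][26-37 ALLOC][38-44 FREE]
Op 7: e = malloc(4) -> e = 38; heap: [0-14 ALLOC][15-25 ALLOC][26-37 ALLOC][38-41 ALLOC][42-44 FREE]
free(e): e = 38 -> block [38-41 ALLOC]; mark free, coalesce with adjacent free neighbors -> [0-14 ALLOC][15-25 ALLOC][26-37 ALLOC][38-44 FREE]

Answer: [0-14 ALLOC][15-25 ALLOC][26-37 ALLOC][38-44 FREE]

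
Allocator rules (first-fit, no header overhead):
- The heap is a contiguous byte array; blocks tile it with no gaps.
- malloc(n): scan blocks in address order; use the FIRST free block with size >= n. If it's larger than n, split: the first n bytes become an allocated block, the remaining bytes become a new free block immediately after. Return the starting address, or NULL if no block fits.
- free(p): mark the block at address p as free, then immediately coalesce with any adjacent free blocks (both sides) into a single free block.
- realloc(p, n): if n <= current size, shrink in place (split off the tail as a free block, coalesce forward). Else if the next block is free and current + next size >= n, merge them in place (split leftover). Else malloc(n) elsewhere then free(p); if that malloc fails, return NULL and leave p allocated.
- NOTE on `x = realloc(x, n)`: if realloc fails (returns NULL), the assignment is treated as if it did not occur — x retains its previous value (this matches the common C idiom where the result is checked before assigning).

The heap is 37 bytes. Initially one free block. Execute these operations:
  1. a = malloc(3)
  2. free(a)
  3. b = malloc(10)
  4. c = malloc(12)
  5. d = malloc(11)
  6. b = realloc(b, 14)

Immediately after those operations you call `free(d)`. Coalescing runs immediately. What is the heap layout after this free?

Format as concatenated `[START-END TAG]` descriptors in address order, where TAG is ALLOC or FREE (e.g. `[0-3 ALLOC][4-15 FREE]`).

Op 1: a = malloc(3) -> a = 0; heap: [0-2 ALLOC][3-36 FREE]
Op 2: free(a) -> (freed a); heap: [0-36 FREE]
Op 3: b = malloc(10) -> b = 0; heap: [0-9 ALLOC][10-36 FREE]
Op 4: c = malloc(12) -> c = 10; heap: [0-9 ALLOC][10-21 ALLOC][22-36 FREE]
Op 5: d = malloc(11) -> d = 22; heap: [0-9 ALLOC][10-21 ALLOC][22-32 ALLOC][33-36 FREE]
Op 6: b = realloc(b, 14) -> NULL (b unchanged); heap: [0-9 ALLOC][10-21 ALLOC][22-32 ALLOC][33-36 FREE]
free(d): d = 22 -> block [22-32 ALLOC]; mark free, coalesce with adjacent free neighbors -> [0-9 ALLOC][10-21 ALLOC][22-36 FREE]

Answer: [0-9 ALLOC][10-21 ALLOC][22-36 FREE]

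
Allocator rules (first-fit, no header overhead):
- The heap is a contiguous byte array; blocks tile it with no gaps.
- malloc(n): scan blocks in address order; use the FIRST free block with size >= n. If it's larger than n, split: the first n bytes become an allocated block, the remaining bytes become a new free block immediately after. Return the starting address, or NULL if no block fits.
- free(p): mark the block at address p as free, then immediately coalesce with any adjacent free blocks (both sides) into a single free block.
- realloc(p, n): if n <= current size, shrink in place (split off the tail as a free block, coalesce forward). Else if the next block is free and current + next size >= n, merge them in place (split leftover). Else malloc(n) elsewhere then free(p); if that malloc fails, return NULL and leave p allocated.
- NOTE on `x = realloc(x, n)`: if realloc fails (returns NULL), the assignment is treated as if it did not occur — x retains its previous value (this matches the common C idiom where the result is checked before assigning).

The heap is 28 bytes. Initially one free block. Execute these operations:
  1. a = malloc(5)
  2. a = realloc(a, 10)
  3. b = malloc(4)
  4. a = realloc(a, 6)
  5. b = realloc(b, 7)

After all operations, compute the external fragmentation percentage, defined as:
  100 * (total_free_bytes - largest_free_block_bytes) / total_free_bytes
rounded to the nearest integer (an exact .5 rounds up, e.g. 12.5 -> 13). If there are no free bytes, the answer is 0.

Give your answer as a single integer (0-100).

Answer: 27

Derivation:
Op 1: a = malloc(5) -> a = 0; heap: [0-4 ALLOC][5-27 FREE]
Op 2: a = realloc(a, 10) -> a = 0; heap: [0-9 ALLOC][10-27 FREE]
Op 3: b = malloc(4) -> b = 10; heap: [0-9 ALLOC][10-13 ALLOC][14-27 FREE]
Op 4: a = realloc(a, 6) -> a = 0; heap: [0-5 ALLOC][6-9 FREE][10-13 ALLOC][14-27 FREE]
Op 5: b = realloc(b, 7) -> b = 10; heap: [0-5 ALLOC][6-9 FREE][10-16 ALLOC][17-27 FREE]
Free blocks: [4 11] total_free=15 largest=11 -> 100*(15-11)/15 = 400/15 ≈ 26.667 -> rounds to 27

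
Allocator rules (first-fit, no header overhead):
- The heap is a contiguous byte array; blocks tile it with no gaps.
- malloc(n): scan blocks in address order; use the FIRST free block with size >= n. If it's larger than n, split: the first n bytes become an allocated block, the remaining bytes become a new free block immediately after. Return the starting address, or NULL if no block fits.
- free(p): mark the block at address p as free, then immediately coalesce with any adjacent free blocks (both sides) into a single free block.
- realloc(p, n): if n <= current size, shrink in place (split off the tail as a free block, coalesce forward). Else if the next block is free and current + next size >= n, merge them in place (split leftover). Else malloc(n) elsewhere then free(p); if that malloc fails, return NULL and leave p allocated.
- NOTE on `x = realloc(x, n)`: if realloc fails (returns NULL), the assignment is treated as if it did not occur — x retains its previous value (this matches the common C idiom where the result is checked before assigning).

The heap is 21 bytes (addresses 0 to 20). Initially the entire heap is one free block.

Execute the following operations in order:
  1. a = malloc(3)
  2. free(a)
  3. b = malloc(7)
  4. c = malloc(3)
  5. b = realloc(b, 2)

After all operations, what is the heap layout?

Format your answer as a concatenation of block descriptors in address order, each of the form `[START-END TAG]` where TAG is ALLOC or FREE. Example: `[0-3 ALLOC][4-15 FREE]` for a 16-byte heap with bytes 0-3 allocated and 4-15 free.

Op 1: a = malloc(3) -> a = 0; heap: [0-2 ALLOC][3-20 FREE]
Op 2: free(a) -> (freed a); heap: [0-20 FREE]
Op 3: b = malloc(7) -> b = 0; heap: [0-6 ALLOC][7-20 FREE]
Op 4: c = malloc(3) -> c = 7; heap: [0-6 ALLOC][7-9 ALLOC][10-20 FREE]
Op 5: b = realloc(b, 2) -> b = 0; heap: [0-1 ALLOC][2-6 FREE][7-9 ALLOC][10-20 FREE]

Answer: [0-1 ALLOC][2-6 FREE][7-9 ALLOC][10-20 FREE]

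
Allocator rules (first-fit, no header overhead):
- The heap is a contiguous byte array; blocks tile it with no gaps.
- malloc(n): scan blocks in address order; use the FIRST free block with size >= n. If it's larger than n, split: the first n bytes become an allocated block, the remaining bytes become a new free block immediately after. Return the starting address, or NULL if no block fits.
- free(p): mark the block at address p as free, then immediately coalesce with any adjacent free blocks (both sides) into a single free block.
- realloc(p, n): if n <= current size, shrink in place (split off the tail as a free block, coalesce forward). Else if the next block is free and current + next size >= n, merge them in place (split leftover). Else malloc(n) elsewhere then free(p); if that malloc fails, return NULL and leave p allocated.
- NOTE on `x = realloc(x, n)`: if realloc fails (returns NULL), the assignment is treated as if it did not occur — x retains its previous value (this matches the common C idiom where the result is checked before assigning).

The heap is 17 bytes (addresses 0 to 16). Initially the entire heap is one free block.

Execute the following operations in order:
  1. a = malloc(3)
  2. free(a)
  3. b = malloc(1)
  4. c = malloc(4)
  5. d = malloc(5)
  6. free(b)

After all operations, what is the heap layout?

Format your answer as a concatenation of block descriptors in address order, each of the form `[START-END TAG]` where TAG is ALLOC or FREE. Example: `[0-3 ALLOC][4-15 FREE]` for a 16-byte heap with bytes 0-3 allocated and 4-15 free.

Op 1: a = malloc(3) -> a = 0; heap: [0-2 ALLOC][3-16 FREE]
Op 2: free(a) -> (freed a); heap: [0-16 FREE]
Op 3: b = malloc(1) -> b = 0; heap: [0-0 ALLOC][1-16 FREE]
Op 4: c = malloc(4) -> c = 1; heap: [0-0 ALLOC][1-4 ALLOC][5-16 FREE]
Op 5: d = malloc(5) -> d = 5; heap: [0-0 ALLOC][1-4 ALLOC][5-9 ALLOC][10-16 FREE]
Op 6: free(b) -> (freed b); heap: [0-0 FREE][1-4 ALLOC][5-9 ALLOC][10-16 FREE]

Answer: [0-0 FREE][1-4 ALLOC][5-9 ALLOC][10-16 FREE]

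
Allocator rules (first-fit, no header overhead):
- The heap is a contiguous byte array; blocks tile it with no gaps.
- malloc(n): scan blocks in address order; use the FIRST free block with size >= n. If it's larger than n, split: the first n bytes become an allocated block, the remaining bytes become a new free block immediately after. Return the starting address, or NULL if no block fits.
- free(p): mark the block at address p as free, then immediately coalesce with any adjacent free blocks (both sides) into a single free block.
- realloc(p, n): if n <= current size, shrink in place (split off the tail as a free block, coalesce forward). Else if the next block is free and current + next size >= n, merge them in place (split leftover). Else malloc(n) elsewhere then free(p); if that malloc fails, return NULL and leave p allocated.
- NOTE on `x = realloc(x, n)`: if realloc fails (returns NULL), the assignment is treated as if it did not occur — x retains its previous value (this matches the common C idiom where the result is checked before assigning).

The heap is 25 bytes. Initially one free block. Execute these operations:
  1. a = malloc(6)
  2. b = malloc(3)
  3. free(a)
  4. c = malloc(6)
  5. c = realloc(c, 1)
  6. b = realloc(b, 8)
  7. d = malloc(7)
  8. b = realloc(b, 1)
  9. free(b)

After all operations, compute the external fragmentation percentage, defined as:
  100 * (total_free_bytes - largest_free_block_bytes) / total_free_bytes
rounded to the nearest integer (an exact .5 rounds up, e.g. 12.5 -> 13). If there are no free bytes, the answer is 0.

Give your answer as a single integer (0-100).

Answer: 24

Derivation:
Op 1: a = malloc(6) -> a = 0; heap: [0-5 ALLOC][6-24 FREE]
Op 2: b = malloc(3) -> b = 6; heap: [0-5 ALLOC][6-8 ALLOC][9-24 FREE]
Op 3: free(a) -> (freed a); heap: [0-5 FREE][6-8 ALLOC][9-24 FREE]
Op 4: c = malloc(6) -> c = 0; heap: [0-5 ALLOC][6-8 ALLOC][9-24 FREE]
Op 5: c = realloc(c, 1) -> c = 0; heap: [0-0 ALLOC][1-5 FREE][6-8 ALLOC][9-24 FREE]
Op 6: b = realloc(b, 8) -> b = 6; heap: [0-0 ALLOC][1-5 FREE][6-13 ALLOC][14-24 FREE]
Op 7: d = malloc(7) -> d = 14; heap: [0-0 ALLOC][1-5 FREE][6-13 ALLOC][14-20 ALLOC][21-24 FREE]
Op 8: b = realloc(b, 1) -> b = 6; heap: [0-0 ALLOC][1-5 FREE][6-6 ALLOC][7-13 FREE][14-20 ALLOC][21-24 FREE]
Op 9: free(b) -> (freed b); heap: [0-0 ALLOC][1-13 FREE][14-20 ALLOC][21-24 FREE]
Free blocks: [13 4] total_free=17 largest=13 -> 100*(17-13)/17 = 400/17 ≈ 23.529 -> rounds to 24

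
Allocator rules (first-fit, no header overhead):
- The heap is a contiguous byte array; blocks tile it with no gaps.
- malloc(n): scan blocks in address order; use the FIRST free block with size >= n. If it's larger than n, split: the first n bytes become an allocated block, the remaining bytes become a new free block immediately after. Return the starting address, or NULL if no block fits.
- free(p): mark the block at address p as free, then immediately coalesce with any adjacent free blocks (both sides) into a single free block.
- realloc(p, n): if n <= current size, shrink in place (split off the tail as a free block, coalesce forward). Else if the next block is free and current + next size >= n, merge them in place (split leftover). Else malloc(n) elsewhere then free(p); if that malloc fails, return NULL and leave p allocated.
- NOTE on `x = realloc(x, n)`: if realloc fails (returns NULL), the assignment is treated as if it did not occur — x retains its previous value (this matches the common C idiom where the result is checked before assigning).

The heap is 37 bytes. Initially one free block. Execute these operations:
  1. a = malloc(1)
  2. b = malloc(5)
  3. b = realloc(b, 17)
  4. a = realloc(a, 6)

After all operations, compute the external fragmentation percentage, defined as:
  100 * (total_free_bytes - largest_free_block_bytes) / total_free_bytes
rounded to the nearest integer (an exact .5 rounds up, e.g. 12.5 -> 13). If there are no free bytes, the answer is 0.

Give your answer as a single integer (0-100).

Op 1: a = malloc(1) -> a = 0; heap: [0-0 ALLOC][1-36 FREE]
Op 2: b = malloc(5) -> b = 1; heap: [0-0 ALLOC][1-5 ALLOC][6-36 FREE]
Op 3: b = realloc(b, 17) -> b = 1; heap: [0-0 ALLOC][1-17 ALLOC][18-36 FREE]
Op 4: a = realloc(a, 6) -> a = 18; heap: [0-0 FREE][1-17 ALLOC][18-23 ALLOC][24-36 FREE]
Free blocks: [1 13] total_free=14 largest=13 -> 100*(14-13)/14 = 100/14 ≈ 7.143 -> rounds to 7

Answer: 7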